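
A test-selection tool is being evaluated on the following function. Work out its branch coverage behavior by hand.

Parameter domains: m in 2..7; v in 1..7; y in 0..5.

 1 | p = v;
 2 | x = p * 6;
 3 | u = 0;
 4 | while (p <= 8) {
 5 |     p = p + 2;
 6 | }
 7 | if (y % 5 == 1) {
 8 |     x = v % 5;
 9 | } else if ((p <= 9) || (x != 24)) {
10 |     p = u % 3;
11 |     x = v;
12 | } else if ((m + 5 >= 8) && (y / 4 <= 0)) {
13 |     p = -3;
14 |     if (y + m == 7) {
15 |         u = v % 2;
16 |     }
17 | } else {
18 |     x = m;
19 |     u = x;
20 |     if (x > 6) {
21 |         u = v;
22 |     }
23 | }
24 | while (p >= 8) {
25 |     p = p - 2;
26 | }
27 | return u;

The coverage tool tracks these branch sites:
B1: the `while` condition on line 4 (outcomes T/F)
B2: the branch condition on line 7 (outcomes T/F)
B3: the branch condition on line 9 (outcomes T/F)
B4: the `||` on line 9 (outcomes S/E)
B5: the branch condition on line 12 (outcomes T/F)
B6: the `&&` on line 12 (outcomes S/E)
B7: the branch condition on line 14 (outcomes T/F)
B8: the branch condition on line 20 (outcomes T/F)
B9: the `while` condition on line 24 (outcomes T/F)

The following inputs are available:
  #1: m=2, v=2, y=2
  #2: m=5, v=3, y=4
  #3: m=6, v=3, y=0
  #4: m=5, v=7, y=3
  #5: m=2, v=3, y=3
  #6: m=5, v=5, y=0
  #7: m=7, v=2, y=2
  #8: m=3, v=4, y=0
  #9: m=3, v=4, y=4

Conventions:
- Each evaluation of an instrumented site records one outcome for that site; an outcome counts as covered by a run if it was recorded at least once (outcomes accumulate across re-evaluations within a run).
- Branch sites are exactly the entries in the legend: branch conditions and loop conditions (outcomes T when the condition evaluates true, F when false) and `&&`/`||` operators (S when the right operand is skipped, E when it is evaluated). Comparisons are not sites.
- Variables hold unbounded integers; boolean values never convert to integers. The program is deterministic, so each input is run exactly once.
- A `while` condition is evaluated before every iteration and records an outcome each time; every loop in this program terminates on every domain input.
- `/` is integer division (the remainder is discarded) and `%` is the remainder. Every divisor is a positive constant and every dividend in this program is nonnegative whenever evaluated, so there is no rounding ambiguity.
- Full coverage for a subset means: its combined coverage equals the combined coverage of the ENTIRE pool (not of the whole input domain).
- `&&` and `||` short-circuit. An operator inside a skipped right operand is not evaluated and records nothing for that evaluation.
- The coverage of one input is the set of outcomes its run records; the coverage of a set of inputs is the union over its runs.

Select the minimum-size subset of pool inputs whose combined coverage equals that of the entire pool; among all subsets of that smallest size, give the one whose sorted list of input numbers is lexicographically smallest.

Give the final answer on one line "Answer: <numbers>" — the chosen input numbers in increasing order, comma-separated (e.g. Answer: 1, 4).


input #1, m=2, v=2, y=2: events B1->T, B1->T, B1->T, B1->T, B1->F, B2->F, B4->E, B3->T, B9->F; outcomes B1=T, B1=F, B2=F, B3=T, B4=E, B9=F
input #2, m=5, v=3, y=4: events B1->T, B1->T, B1->T, B1->F, B2->F, B4->S, B3->T, B9->F; outcomes B1=T, B1=F, B2=F, B3=T, B4=S, B9=F
input #3, m=6, v=3, y=0: events B1->T, B1->T, B1->T, B1->F, B2->F, B4->S, B3->T, B9->F; outcomes B1=T, B1=F, B2=F, B3=T, B4=S, B9=F
input #4, m=5, v=7, y=3: events B1->T, B1->F, B2->F, B4->S, B3->T, B9->F; outcomes B1=T, B1=F, B2=F, B3=T, B4=S, B9=F
input #5, m=2, v=3, y=3: events B1->T, B1->T, B1->T, B1->F, B2->F, B4->S, B3->T, B9->F; outcomes B1=T, B1=F, B2=F, B3=T, B4=S, B9=F
input #6, m=5, v=5, y=0: events B1->T, B1->T, B1->F, B2->F, B4->S, B3->T, B9->F; outcomes B1=T, B1=F, B2=F, B3=T, B4=S, B9=F
input #7, m=7, v=2, y=2: events B1->T, B1->T, B1->T, B1->T, B1->F, B2->F, B4->E, B3->T, B9->F; outcomes B1=T, B1=F, B2=F, B3=T, B4=E, B9=F
input #8, m=3, v=4, y=0: events B1->T, B1->T, B1->T, B1->F, B2->F, B4->E, B3->F, B6->E, B5->T, B7->F, B9->F; outcomes B1=T, B1=F, B2=F, B3=F, B4=E, B5=T, B6=E, B7=F, B9=F
input #9, m=3, v=4, y=4: events B1->T, B1->T, B1->T, B1->F, B2->F, B4->E, B3->F, B6->E, B5->F, B8->F, B9->T, B9->T, B9->F; outcomes B1=T, B1=F, B2=F, B3=F, B4=E, B5=F, B6=E, B8=F, B9=T, B9=F
the full pool covers 14 outcomes: B1=T, B1=F, B2=F, B3=T, B3=F, B4=S, B4=E, B5=T, B5=F, B6=E, B7=F, B8=F, B9=T, B9=F
every size-1 subset falls short of the 14 outcomes (best: 10/14)
every size-2 subset falls short of the 14 outcomes (best: 12/14)
size 3: inputs {2, 8, 9} cover all 14 outcomes, and no lexicographically smaller subset of this size does
Answer: 2, 8, 9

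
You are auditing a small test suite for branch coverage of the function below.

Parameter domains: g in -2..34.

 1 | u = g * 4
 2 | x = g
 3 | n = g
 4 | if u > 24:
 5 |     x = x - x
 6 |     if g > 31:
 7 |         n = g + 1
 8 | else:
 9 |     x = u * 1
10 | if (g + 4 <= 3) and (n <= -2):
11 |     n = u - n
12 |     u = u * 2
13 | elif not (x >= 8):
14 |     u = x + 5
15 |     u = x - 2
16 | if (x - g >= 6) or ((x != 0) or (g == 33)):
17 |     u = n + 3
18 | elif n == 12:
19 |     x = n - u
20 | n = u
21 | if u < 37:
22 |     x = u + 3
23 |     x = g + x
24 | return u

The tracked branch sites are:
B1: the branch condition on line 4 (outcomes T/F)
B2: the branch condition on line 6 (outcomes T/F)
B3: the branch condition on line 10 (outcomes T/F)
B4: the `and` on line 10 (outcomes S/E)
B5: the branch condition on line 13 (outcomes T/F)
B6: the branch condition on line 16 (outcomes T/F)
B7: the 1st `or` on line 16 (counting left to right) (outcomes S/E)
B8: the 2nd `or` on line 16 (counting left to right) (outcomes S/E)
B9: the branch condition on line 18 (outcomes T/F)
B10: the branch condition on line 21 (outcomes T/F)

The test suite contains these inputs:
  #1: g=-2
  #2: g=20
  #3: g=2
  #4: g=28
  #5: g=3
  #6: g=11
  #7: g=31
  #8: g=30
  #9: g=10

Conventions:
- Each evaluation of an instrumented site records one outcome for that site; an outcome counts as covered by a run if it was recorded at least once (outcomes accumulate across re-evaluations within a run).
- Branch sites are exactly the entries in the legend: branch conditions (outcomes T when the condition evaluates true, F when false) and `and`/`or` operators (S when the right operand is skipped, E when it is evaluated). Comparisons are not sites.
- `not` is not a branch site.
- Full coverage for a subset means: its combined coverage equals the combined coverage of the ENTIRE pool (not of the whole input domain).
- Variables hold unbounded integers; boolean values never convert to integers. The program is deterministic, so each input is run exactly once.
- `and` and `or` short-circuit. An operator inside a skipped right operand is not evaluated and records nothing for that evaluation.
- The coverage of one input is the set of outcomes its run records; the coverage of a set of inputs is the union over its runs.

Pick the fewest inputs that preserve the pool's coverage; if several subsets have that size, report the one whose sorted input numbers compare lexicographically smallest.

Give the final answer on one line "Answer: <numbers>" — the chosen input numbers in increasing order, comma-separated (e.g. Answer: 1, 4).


test 1 (g=-2) fires B1->F, B4->E, B3->T, B7->E, B8->S, B6->T, B10->T; hits B1=F, B3=T, B4=E, B6=T, B7=E, B8=S, B10=T
test 2 (g=20) fires B1->T, B2->F, B4->S, B3->F, B5->T, B7->E, B8->E, B6->F, B9->F, B10->T; hits B1=T, B2=F, B3=F, B4=S, B5=T, B6=F, B7=E, B8=E, B9=F, B10=T
test 3 (g=2) fires B1->F, B4->S, B3->F, B5->F, B7->S, B6->T, B10->T; hits B1=F, B3=F, B4=S, B5=F, B6=T, B7=S, B10=T
test 4 (g=28) fires B1->T, B2->F, B4->S, B3->F, B5->T, B7->E, B8->E, B6->F, B9->F, B10->T; hits B1=T, B2=F, B3=F, B4=S, B5=T, B6=F, B7=E, B8=E, B9=F, B10=T
test 5 (g=3) fires B1->F, B4->S, B3->F, B5->F, B7->S, B6->T, B10->T; hits B1=F, B3=F, B4=S, B5=F, B6=T, B7=S, B10=T
test 6 (g=11) fires B1->T, B2->F, B4->S, B3->F, B5->T, B7->E, B8->E, B6->F, B9->F, B10->T; hits B1=T, B2=F, B3=F, B4=S, B5=T, B6=F, B7=E, B8=E, B9=F, B10=T
test 7 (g=31) fires B1->T, B2->F, B4->S, B3->F, B5->T, B7->E, B8->E, B6->F, B9->F, B10->T; hits B1=T, B2=F, B3=F, B4=S, B5=T, B6=F, B7=E, B8=E, B9=F, B10=T
test 8 (g=30) fires B1->T, B2->F, B4->S, B3->F, B5->T, B7->E, B8->E, B6->F, B9->F, B10->T; hits B1=T, B2=F, B3=F, B4=S, B5=T, B6=F, B7=E, B8=E, B9=F, B10=T
test 9 (g=10) fires B1->T, B2->F, B4->S, B3->F, B5->T, B7->E, B8->E, B6->F, B9->F, B10->T; hits B1=T, B2=F, B3=F, B4=S, B5=T, B6=F, B7=E, B8=E, B9=F, B10=T
pool-wide coverage (17 outcomes): B1=T, B1=F, B2=F, B3=T, B3=F, B4=S, B4=E, B5=T, B5=F, B6=T, B6=F, B7=S, B7=E, B8=S, B8=E, B9=F, B10=T
size 1 is not enough: best union over all size-1 subsets is 10/17
size 2 is not enough: best union over all size-2 subsets is 15/17
at size 3, {1, 2, 3} reaches all 17 outcomes; every lexicographically earlier size-3 subset fails
Answer: 1, 2, 3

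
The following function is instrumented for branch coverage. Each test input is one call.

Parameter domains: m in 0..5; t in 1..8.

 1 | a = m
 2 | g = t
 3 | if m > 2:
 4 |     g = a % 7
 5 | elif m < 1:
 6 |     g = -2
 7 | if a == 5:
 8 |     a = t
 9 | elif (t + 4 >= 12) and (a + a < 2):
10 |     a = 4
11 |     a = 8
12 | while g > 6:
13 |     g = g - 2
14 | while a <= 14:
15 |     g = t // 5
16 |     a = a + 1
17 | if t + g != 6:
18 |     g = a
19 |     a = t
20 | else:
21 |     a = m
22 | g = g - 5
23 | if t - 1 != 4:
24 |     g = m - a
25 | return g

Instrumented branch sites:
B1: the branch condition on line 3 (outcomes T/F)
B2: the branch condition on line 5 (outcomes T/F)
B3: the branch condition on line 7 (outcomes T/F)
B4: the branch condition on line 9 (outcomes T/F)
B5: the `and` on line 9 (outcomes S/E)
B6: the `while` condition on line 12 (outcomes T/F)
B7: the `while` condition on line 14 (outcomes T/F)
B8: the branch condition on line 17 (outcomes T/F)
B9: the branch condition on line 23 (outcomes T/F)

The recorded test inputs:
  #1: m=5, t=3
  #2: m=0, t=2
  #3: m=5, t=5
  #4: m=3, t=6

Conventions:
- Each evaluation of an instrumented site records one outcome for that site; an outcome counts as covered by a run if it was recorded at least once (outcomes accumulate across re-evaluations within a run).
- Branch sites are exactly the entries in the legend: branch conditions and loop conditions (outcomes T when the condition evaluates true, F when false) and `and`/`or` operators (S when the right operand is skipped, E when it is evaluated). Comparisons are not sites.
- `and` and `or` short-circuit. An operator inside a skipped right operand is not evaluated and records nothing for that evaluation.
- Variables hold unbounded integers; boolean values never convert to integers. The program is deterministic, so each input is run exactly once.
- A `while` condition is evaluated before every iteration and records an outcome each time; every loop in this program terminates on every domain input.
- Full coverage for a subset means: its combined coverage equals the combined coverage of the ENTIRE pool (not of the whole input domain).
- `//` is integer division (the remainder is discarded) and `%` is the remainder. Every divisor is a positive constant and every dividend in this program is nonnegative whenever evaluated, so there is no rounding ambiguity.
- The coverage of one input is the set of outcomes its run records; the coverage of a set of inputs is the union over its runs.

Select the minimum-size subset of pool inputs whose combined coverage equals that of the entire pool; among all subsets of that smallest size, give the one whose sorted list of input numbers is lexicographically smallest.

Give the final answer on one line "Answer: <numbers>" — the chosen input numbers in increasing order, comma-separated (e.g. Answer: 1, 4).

input #1 (m=5, t=3): events B1->T, B3->T, B6->F, B7->T, B7->T, B7->T, B7->T, B7->T, B7->T, B7->T, B7->T, B7->T, B7->T, B7->T, ...; covers B1=T, B3=T, B6=F, B7=T, B7=F, B8=T, B9=T
input #2 (m=0, t=2): events B1->F, B2->T, B3->F, B5->S, B4->F, B6->F, B7->T, B7->T, B7->T, B7->T, B7->T, B7->T, B7->T, B7->T, ...; covers B1=F, B2=T, B3=F, B4=F, B5=S, B6=F, B7=T, B7=F, B8=T, B9=T
input #3 (m=5, t=5): events B1->T, B3->T, B6->F, B7->T, B7->T, B7->T, B7->T, B7->T, B7->T, B7->T, B7->T, B7->T, B7->T, B7->F, ...; covers B1=T, B3=T, B6=F, B7=T, B7=F, B8=F, B9=F
input #4 (m=3, t=6): events B1->T, B3->F, B5->S, B4->F, B6->F, B7->T, B7->T, B7->T, B7->T, B7->T, B7->T, B7->T, B7->T, B7->T, ...; covers B1=T, B3=F, B4=F, B5=S, B6=F, B7=T, B7=F, B8=T, B9=T
the full pool covers 14 outcomes: B1=T, B1=F, B2=T, B3=T, B3=F, B4=F, B5=S, B6=F, B7=T, B7=F, B8=T, B8=F, B9=T, B9=F
every size-1 subset falls short of the 14 outcomes (best: 10/14)
at size 2, {2, 3} reaches all 14 outcomes; every lexicographically earlier size-2 subset fails

Answer: 2, 3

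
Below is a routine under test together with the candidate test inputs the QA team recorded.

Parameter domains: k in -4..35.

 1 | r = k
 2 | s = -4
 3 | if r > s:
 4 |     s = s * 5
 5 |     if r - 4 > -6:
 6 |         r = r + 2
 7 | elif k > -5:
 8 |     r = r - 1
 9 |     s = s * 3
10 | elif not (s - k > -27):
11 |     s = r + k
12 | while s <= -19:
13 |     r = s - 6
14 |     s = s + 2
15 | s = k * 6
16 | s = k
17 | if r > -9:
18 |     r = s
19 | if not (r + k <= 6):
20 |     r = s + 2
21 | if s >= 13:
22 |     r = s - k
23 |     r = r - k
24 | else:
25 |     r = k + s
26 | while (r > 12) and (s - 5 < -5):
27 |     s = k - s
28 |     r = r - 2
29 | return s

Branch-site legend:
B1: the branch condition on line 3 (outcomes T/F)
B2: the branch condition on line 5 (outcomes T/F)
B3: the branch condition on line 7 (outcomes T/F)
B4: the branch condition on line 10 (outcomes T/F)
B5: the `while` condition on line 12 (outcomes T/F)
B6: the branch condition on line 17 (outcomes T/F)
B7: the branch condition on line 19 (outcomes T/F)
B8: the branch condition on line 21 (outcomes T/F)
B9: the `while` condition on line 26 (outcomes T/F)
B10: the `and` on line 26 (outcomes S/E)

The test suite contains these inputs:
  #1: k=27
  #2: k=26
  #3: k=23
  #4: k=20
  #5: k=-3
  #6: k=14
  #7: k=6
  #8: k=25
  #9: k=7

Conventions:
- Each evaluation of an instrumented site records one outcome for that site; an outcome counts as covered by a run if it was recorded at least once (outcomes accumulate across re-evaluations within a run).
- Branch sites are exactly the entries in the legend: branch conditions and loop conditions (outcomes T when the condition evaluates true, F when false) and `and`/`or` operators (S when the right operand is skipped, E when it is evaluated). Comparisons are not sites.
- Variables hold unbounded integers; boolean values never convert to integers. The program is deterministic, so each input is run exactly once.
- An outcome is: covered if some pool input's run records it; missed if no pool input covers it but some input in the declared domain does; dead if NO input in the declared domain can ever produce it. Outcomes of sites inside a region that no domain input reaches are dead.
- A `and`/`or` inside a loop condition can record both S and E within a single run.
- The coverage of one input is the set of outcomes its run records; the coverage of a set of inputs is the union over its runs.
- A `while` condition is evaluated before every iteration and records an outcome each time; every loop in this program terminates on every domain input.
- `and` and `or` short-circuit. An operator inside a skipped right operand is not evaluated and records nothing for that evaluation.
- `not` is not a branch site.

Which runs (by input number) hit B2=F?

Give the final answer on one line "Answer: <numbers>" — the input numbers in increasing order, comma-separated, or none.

input #1 (k=27): does not record B2=F
input #2 (k=26): does not record B2=F
input #3 (k=23): does not record B2=F
input #4 (k=20): does not record B2=F
input #5 (k=-3): records B2=F
input #6 (k=14): does not record B2=F
input #7 (k=6): does not record B2=F
input #8 (k=25): does not record B2=F
input #9 (k=7): does not record B2=F

Answer: 5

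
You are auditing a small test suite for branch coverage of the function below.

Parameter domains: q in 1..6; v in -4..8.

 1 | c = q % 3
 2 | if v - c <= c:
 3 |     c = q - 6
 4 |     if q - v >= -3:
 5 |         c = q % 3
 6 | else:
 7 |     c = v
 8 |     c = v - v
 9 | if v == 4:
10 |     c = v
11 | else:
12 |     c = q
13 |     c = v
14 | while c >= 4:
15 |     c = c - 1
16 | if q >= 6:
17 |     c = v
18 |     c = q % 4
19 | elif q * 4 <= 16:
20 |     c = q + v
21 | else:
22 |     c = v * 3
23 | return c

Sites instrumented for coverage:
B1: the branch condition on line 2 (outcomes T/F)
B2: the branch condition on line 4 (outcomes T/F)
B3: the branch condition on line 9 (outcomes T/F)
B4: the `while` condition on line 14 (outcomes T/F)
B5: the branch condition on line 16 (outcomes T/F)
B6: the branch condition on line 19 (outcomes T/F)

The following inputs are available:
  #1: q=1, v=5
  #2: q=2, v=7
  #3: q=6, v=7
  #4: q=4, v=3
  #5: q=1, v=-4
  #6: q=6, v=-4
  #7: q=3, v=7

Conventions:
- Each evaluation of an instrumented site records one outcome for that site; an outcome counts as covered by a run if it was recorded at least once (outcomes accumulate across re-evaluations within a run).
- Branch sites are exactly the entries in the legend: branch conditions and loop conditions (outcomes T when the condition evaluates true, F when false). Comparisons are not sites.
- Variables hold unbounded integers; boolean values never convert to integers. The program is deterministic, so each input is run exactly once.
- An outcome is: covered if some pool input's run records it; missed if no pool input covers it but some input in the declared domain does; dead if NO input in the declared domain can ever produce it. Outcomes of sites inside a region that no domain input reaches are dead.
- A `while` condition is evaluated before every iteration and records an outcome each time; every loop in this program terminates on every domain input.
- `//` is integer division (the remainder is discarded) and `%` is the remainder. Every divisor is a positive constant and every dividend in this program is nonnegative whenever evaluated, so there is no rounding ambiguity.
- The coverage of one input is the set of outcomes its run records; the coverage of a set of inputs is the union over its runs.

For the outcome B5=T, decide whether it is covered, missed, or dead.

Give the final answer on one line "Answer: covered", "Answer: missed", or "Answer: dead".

B5=T is recorded by pool input(s) 3, 6 -> covered

Answer: covered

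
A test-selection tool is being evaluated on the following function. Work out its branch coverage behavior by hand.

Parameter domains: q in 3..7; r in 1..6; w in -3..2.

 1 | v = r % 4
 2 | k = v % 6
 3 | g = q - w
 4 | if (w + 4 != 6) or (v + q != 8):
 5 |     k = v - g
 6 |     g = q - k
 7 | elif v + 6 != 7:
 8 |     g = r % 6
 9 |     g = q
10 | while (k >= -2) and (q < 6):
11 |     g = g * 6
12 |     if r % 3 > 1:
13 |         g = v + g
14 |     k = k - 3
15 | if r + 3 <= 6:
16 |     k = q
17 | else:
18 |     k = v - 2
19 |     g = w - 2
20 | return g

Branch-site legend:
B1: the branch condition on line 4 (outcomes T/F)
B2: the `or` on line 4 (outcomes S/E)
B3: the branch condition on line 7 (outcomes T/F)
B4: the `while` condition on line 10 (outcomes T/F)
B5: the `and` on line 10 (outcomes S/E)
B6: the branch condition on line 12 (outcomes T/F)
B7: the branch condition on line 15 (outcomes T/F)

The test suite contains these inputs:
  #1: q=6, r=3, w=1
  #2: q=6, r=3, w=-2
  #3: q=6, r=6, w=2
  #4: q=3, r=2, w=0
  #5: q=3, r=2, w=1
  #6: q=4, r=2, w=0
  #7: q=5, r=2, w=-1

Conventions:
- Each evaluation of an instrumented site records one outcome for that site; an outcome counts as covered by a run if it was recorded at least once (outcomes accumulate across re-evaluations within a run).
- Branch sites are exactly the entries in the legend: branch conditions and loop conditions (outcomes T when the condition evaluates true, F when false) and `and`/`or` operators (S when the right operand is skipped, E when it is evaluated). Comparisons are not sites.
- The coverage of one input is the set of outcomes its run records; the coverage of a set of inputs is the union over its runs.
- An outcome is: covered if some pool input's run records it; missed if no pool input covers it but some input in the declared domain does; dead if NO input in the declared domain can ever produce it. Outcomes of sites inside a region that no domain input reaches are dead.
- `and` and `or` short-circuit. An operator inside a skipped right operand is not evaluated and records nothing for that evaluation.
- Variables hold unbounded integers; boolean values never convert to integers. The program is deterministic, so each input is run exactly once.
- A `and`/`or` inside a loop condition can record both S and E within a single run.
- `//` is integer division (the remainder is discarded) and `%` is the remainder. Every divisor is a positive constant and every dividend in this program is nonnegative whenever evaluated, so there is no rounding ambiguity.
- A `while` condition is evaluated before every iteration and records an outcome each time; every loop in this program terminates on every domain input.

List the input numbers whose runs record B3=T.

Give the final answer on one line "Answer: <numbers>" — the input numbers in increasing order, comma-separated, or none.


input #1 (q=6, r=3, w=1): misses B3=T
input #2 (q=6, r=3, w=-2): misses B3=T
input #3 (q=6, r=6, w=2): covers B3=T
input #4 (q=3, r=2, w=0): misses B3=T
input #5 (q=3, r=2, w=1): misses B3=T
input #6 (q=4, r=2, w=0): misses B3=T
input #7 (q=5, r=2, w=-1): misses B3=T
Answer: 3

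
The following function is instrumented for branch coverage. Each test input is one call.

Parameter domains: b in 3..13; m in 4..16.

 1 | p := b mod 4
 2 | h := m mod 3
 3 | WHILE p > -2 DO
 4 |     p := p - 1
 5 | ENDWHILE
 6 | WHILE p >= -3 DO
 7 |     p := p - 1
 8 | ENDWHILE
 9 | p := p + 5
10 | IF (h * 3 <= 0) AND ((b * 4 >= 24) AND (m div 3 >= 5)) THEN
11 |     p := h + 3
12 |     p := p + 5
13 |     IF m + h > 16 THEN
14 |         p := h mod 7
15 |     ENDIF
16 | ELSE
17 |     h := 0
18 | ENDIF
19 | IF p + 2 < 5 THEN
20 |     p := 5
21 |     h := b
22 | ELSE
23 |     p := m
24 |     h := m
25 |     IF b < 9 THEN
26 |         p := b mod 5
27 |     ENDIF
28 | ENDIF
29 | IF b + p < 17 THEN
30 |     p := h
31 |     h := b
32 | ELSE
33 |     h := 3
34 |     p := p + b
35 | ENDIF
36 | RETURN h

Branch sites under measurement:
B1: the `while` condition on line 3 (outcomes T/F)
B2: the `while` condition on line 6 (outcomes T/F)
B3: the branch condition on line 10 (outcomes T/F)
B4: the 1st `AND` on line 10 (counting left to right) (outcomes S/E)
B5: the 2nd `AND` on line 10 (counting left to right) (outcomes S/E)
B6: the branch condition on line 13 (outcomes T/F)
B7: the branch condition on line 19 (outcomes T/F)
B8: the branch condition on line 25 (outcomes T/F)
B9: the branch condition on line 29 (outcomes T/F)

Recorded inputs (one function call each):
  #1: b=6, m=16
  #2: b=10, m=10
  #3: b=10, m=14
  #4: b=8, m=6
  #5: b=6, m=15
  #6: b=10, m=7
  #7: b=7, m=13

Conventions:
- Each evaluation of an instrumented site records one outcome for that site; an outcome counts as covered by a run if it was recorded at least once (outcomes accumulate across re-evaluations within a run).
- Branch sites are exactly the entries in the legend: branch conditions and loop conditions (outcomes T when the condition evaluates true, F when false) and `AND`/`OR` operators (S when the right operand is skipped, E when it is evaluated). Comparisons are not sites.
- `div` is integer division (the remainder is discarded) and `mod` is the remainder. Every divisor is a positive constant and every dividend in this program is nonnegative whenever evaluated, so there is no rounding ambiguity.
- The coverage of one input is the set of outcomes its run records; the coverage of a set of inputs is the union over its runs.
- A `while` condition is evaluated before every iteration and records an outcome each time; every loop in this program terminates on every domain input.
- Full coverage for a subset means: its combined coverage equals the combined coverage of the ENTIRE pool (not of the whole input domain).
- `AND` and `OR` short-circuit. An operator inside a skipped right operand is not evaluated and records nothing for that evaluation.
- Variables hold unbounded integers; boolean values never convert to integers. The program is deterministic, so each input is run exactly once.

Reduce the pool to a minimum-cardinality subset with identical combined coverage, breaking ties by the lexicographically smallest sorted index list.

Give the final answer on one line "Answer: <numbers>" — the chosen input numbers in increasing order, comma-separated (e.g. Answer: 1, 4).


input #1 (b=6, m=16): events B1->T, B1->T, B1->T, B1->T, B1->F, B2->T, B2->T, B2->F, B4->S, B3->F, B7->T, B9->T; covers B1=T, B1=F, B2=T, B2=F, B3=F, B4=S, B7=T, B9=T
input #2 (b=10, m=10): events B1->T, B1->T, B1->T, B1->T, B1->F, B2->T, B2->T, B2->F, B4->S, B3->F, B7->T, B9->T; covers B1=T, B1=F, B2=T, B2=F, B3=F, B4=S, B7=T, B9=T
input #3 (b=10, m=14): events B1->T, B1->T, B1->T, B1->T, B1->F, B2->T, B2->T, B2->F, B4->S, B3->F, B7->T, B9->T; covers B1=T, B1=F, B2=T, B2=F, B3=F, B4=S, B7=T, B9=T
input #4 (b=8, m=6): events B1->T, B1->T, B1->F, B2->T, B2->T, B2->F, B4->E, B5->E, B3->F, B7->T, B9->T; covers B1=T, B1=F, B2=T, B2=F, B3=F, B4=E, B5=E, B7=T, B9=T
input #5 (b=6, m=15): events B1->T, B1->T, B1->T, B1->T, B1->F, B2->T, B2->T, B2->F, B4->E, B5->E, B3->T, B6->F, B7->F, B8->T, ...; covers B1=T, B1=F, B2=T, B2=F, B3=T, B4=E, B5=E, B6=F, B7=F, B8=T, B9=T
input #6 (b=10, m=7): events B1->T, B1->T, B1->T, B1->T, B1->F, B2->T, B2->T, B2->F, B4->S, B3->F, B7->T, B9->T; covers B1=T, B1=F, B2=T, B2=F, B3=F, B4=S, B7=T, B9=T
input #7 (b=7, m=13): events B1->T, B1->T, B1->T, B1->T, B1->T, B1->F, B2->T, B2->T, B2->F, B4->S, B3->F, B7->T, B9->T; covers B1=T, B1=F, B2=T, B2=F, B3=F, B4=S, B7=T, B9=T
the full pool covers 14 outcomes: B1=T, B1=F, B2=T, B2=F, B3=T, B3=F, B4=S, B4=E, B5=E, B6=F, B7=T, B7=F, B8=T, B9=T
every size-1 subset falls short of the 14 outcomes (best: 11/14)
the canonical winner is {1, 5}: size 2, full 14-outcome coverage, earliest index list among size-2 covers
Answer: 1, 5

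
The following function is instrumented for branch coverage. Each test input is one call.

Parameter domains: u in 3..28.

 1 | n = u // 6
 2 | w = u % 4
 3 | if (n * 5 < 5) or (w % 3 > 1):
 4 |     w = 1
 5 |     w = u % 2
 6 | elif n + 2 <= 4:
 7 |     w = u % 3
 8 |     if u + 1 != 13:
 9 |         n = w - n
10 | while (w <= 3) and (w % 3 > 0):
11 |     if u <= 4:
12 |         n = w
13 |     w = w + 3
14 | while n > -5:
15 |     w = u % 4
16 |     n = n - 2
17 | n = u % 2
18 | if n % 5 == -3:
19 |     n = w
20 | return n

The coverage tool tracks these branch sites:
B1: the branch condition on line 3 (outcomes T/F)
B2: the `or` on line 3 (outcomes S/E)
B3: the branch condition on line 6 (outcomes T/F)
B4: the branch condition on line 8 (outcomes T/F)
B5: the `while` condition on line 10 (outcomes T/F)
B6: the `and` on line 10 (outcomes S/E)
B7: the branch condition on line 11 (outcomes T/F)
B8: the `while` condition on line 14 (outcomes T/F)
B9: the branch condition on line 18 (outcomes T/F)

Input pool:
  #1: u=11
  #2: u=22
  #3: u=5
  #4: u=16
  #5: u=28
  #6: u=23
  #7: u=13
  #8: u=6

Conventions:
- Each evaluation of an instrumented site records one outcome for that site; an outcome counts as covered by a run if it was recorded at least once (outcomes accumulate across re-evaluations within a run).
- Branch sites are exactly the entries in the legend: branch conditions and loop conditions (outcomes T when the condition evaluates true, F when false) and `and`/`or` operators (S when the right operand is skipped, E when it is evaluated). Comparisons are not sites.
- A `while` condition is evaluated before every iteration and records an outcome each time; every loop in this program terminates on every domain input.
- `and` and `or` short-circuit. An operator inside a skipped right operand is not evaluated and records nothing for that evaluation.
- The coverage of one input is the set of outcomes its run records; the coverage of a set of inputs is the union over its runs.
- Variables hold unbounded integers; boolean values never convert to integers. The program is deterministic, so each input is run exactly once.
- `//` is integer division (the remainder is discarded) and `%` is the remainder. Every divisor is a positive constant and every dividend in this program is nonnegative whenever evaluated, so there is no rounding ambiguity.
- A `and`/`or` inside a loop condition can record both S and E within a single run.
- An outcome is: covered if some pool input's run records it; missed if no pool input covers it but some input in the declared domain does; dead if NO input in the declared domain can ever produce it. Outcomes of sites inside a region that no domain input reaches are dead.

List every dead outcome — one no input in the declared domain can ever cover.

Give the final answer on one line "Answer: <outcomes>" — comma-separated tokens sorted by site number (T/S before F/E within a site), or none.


checking every outcome against all 26 domain inputs:
  B9=T: unreachable across the whole domain -> dead
  reachable outcomes have witnesses, e.g. B1=T (e.g. u=3), B1=F (e.g. u=7), B2=S (e.g. u=3), B2=E (e.g. u=6)
Answer: B9=T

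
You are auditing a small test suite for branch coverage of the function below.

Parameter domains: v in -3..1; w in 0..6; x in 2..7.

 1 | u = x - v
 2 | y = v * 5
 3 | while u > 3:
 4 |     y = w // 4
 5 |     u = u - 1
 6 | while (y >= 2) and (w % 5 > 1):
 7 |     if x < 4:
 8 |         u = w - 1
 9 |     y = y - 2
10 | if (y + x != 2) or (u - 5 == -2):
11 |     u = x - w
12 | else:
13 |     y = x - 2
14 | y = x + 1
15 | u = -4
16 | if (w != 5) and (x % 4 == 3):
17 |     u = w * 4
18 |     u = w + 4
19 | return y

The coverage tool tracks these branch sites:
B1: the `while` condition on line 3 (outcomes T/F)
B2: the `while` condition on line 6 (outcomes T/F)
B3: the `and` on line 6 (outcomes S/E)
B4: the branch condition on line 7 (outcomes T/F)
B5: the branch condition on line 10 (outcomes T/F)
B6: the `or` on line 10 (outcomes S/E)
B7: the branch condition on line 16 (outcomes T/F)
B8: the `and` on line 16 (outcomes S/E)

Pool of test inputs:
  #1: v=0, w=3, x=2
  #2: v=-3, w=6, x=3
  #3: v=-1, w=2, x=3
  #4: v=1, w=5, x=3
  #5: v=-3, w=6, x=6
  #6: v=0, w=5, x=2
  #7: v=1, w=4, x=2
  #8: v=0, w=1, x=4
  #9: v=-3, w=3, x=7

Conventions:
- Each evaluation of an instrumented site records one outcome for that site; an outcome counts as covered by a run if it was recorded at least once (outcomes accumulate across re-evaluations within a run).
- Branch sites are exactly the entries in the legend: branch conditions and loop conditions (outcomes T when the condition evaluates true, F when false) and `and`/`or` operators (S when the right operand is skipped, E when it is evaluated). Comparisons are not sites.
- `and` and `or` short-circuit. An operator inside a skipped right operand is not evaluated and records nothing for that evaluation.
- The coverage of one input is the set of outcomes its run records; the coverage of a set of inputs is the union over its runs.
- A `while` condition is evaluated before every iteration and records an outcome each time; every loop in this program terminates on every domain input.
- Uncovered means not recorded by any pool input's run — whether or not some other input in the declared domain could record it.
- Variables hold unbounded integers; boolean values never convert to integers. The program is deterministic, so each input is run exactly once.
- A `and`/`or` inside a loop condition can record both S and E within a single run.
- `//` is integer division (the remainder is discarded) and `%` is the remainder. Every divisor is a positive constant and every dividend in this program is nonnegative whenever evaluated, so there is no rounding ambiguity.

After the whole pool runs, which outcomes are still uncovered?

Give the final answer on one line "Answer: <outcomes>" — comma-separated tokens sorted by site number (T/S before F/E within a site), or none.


test 1 (v=0, w=3, x=2) fires B1->F, B3->S, B2->F, B6->E, B5->F, B8->E, B7->F; hits B1=F, B2=F, B3=S, B5=F, B6=E, B7=F, B8=E
test 2 (v=-3, w=6, x=3) fires B1->T, B1->T, B1->T, B1->F, B3->S, B2->F, B6->S, B5->T, B8->E, B7->T; hits B1=T, B1=F, B2=F, B3=S, B5=T, B6=S, B7=T, B8=E
test 3 (v=-1, w=2, x=3) fires B1->T, B1->F, B3->S, B2->F, B6->S, B5->T, B8->E, B7->T; hits B1=T, B1=F, B2=F, B3=S, B5=T, B6=S, B7=T, B8=E
test 4 (v=1, w=5, x=3) fires B1->F, B3->E, B2->F, B6->S, B5->T, B8->S, B7->F; hits B1=F, B2=F, B3=E, B5=T, B6=S, B7=F, B8=S
test 5 (v=-3, w=6, x=6) fires B1->T, B1->T, B1->T, B1->T, B1->T, B1->T, B1->F, B3->S, B2->F, B6->S, B5->T, B8->E, B7->F; hits B1=T, B1=F, B2=F, B3=S, B5=T, B6=S, B7=F, B8=E
test 6 (v=0, w=5, x=2) fires B1->F, B3->S, B2->F, B6->E, B5->F, B8->S, B7->F; hits B1=F, B2=F, B3=S, B5=F, B6=E, B7=F, B8=S
test 7 (v=1, w=4, x=2) fires B1->F, B3->E, B2->T, B4->T, B3->E, B2->T, B4->T, B3->S, B2->F, B6->S, B5->T, B8->E, B7->F; hits B1=F, B2=T, B2=F, B3=S, B3=E, B4=T, B5=T, B6=S, B7=F, B8=E
test 8 (v=0, w=1, x=4) fires B1->T, B1->F, B3->S, B2->F, B6->S, B5->T, B8->E, B7->F; hits B1=T, B1=F, B2=F, B3=S, B5=T, B6=S, B7=F, B8=E
test 9 (v=-3, w=3, x=7) fires B1->T, B1->T, B1->T, B1->T, B1->T, B1->T, B1->T, B1->F, B3->S, B2->F, B6->S, B5->T, B8->E, B7->T; hits B1=T, B1=F, B2=F, B3=S, B5=T, B6=S, B7=T, B8=E
union over the pool: B1=T, B1=F, B2=T, B2=F, B3=S, B3=E, B4=T, B5=T, B5=F, B6=S, B6=E, B7=T, B7=F, B8=S, B8=E
uncovered (1 of 16): B4=F
Answer: B4=F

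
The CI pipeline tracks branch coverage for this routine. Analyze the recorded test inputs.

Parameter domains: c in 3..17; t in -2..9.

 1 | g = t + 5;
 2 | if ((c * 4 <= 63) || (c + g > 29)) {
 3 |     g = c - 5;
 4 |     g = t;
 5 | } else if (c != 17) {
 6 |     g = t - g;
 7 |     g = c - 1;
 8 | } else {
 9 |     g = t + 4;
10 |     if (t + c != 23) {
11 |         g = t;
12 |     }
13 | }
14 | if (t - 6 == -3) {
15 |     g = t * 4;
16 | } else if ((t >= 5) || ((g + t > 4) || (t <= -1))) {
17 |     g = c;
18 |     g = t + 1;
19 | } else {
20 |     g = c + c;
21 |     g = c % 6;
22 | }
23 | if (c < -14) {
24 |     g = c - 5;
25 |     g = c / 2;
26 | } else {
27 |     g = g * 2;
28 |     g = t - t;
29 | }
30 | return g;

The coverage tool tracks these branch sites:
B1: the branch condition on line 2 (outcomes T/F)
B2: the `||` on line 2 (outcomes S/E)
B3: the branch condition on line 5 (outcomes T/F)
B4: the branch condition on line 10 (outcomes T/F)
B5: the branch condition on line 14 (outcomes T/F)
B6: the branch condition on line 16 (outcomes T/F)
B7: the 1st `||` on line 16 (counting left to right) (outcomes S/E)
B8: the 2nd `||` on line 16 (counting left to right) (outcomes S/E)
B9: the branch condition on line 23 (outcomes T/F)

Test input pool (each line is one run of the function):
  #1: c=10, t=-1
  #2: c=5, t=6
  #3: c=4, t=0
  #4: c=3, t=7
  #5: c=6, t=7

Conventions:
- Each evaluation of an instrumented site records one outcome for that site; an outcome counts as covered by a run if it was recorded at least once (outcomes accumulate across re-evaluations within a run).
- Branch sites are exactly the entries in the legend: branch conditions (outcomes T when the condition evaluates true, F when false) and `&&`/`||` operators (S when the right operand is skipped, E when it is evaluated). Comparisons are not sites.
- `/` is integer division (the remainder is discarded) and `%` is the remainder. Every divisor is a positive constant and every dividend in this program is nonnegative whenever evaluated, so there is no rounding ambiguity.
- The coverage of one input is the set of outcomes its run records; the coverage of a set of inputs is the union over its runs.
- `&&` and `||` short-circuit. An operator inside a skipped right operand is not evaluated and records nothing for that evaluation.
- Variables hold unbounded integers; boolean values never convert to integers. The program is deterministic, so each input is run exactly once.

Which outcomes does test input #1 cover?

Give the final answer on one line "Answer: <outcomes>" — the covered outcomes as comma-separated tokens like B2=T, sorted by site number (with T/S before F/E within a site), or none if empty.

Simulating input #1 (c=10, t=-1) step by step:
  B2->S, B1->T, B5->F, B7->E, B8->E, B6->T, B9->F
deduplicating events, the covered set is: B1=T, B2=S, B5=F, B6=T, B7=E, B8=E, B9=F

Answer: B1=T, B2=S, B5=F, B6=T, B7=E, B8=E, B9=F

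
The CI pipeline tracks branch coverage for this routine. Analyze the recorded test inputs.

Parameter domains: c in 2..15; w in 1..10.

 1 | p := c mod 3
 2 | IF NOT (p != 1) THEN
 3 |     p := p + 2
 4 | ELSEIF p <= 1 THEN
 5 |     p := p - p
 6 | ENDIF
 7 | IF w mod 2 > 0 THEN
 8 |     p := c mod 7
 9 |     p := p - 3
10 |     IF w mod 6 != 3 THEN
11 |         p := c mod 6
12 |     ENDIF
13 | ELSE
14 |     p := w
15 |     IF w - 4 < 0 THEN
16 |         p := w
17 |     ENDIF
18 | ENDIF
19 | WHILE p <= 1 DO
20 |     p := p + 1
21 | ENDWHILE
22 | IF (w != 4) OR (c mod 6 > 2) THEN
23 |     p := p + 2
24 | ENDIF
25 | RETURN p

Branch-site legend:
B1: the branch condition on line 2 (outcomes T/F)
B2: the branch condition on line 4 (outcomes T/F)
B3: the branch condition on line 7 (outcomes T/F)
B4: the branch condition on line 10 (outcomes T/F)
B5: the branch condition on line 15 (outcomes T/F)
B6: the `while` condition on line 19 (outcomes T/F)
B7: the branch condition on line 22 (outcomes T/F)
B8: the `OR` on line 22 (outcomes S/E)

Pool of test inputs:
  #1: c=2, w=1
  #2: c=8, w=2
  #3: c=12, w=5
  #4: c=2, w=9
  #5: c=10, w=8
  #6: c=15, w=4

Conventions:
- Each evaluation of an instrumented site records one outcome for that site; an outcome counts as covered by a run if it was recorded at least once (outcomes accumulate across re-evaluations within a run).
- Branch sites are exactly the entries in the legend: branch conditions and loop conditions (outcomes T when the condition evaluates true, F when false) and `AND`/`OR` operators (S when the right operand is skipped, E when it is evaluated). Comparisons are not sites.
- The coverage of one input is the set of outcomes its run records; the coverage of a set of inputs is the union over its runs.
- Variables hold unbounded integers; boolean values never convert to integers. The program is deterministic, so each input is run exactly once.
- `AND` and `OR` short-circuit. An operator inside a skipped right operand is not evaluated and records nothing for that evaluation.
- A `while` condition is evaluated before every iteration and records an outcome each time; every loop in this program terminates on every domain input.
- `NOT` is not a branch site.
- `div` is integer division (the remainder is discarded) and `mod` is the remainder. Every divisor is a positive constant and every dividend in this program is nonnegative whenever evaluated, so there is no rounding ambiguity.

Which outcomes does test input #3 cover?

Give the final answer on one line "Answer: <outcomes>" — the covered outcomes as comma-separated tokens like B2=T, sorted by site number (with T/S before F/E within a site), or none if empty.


Running input #3 (c=12, w=5), event by event:
  B1->F, B2->T, B3->T, B4->T, B6->T, B6->T, B6->F, B8->S, B7->T
distinct outcomes covered: B1=F, B2=T, B3=T, B4=T, B6=T, B6=F, B7=T, B8=S
Answer: B1=F, B2=T, B3=T, B4=T, B6=T, B6=F, B7=T, B8=S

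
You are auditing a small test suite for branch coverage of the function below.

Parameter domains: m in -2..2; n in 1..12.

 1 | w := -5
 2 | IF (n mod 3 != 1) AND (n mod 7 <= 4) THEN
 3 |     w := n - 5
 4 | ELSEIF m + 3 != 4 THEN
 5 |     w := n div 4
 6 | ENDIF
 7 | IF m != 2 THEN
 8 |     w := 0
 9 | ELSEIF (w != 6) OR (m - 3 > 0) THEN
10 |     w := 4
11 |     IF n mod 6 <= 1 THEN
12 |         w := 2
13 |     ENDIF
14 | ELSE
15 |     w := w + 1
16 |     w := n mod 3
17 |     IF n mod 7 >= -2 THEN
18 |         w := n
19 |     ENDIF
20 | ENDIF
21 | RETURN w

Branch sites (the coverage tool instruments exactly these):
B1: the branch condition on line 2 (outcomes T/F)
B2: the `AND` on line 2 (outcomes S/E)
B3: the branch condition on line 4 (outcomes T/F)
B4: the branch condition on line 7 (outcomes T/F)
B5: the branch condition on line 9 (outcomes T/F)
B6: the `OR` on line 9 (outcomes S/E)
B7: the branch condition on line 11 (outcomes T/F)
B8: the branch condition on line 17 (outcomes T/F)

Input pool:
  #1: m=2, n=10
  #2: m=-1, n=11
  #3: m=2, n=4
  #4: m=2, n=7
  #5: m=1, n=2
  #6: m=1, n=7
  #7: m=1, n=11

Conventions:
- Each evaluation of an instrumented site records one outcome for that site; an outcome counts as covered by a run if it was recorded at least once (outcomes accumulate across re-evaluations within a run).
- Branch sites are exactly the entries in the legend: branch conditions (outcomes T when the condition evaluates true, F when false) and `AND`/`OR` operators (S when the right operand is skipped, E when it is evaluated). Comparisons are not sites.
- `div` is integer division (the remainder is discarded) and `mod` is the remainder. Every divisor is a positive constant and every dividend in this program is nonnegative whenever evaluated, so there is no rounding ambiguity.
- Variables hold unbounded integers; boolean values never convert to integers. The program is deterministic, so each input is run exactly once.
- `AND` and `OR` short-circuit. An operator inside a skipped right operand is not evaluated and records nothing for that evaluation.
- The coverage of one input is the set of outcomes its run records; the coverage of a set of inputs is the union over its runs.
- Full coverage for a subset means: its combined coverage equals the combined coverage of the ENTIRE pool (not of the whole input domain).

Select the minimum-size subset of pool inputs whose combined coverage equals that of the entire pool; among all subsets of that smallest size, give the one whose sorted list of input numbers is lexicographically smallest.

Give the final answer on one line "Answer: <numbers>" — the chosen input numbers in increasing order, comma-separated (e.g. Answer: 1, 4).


test 1 (m=2, n=10) fires B2->S, B1->F, B3->T, B4->F, B6->S, B5->T, B7->F; hits B1=F, B2=S, B3=T, B4=F, B5=T, B6=S, B7=F
test 2 (m=-1, n=11) fires B2->E, B1->T, B4->T; hits B1=T, B2=E, B4=T
test 3 (m=2, n=4) fires B2->S, B1->F, B3->T, B4->F, B6->S, B5->T, B7->F; hits B1=F, B2=S, B3=T, B4=F, B5=T, B6=S, B7=F
test 4 (m=2, n=7) fires B2->S, B1->F, B3->T, B4->F, B6->S, B5->T, B7->T; hits B1=F, B2=S, B3=T, B4=F, B5=T, B6=S, B7=T
test 5 (m=1, n=2) fires B2->E, B1->T, B4->T; hits B1=T, B2=E, B4=T
test 6 (m=1, n=7) fires B2->S, B1->F, B3->F, B4->T; hits B1=F, B2=S, B3=F, B4=T
test 7 (m=1, n=11) fires B2->E, B1->T, B4->T; hits B1=T, B2=E, B4=T
together the pool reaches 12 outcomes: B1=T, B1=F, B2=S, B2=E, B3=T, B3=F, B4=T, B4=F, B5=T, B6=S, B7=T, B7=F
size 1 is not enough: best union over all size-1 subsets is 7/12
size 2 is not enough: best union over all size-2 subsets is 10/12
size 3 is not enough: best union over all size-3 subsets is 11/12
at size 4, {1, 2, 4, 6} reaches all 12 outcomes; every lexicographically earlier size-4 subset fails
Answer: 1, 2, 4, 6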